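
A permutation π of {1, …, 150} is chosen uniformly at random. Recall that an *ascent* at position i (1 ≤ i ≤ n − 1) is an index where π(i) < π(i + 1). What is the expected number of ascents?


Write X = Σ X_I over i = 1, …, 149, with X_I the indicator of one ascent.
There are 149 indicators.
For each fixed i, the pair (π(i), π(i+1)) is a uniformly random ordered pair of distinct values from {1, …, 150}; by symmetry P[π(i) < π(i+1)] = 1/2.
By linearity: E[X] = 149 · (1/2) = (150 − 1) · (1/2) = 149/2 ≈ 74.5000.

E[X] = 149/2 = 74.5000.


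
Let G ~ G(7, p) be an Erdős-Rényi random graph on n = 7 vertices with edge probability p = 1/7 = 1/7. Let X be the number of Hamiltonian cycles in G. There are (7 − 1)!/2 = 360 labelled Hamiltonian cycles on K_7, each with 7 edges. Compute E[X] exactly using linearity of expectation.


K_7 has (7 − 1)!/2 = 360 labelled Hamiltonian cycles.
For each such Hamiltonian cycle H, let X_H = 1 if all 7 edges of H are present in G. Then P[X_H = 1] = p^{7} = (1/7)^{7} = 1/823543.
Summing the indicators: E[X] = Σ_H E[X_H] = 360 · p^{7} = 360 · 1/823543 = 360/823543.
Numerically: E[X] ≈ 0.00043714.

E[X] = 360 · (1/7)^{7} = 360/823543 ≈ 0.00043714.


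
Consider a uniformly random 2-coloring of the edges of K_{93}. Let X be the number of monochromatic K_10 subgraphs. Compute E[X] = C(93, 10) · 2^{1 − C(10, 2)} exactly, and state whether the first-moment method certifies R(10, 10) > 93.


E[X] = C(93, 10) · 2^{1 − 45} = 8079421007658 · 2^{−44} = 8079421007658/17592186044416.
As a reduced fraction: E[X] = 4039710503829/8796093022208 ≈ 0.459.
Is E[X] < 1? YES.
Since E[X] < 1, there exists a 2-coloring of K_{93} with no monochromatic K_10; hence R(10, 10) > 93.

E[X] = 4039710503829/8796093022208 ≈ 0.459; E[X] < 1, so R(10, 10) > 93.


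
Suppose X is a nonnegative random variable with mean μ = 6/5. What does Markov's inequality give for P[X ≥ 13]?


μ = E[X] = 6/5, a = 13.
Markov: P[X ≥ 13] ≤ μ/a = (6/5)/13 = 6/65.
Numerically: ≈ 0.092308.
(Since a = 13 > μ = 1.200000, the bound 6/65 is < 1 and informative.)

P[X ≥ 13] ≤ 6/65 ≈ 0.092308.


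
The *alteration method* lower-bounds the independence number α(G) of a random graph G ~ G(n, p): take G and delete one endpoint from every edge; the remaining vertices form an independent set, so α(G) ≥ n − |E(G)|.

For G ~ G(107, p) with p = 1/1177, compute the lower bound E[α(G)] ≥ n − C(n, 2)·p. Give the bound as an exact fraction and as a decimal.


E[|E(G)|] = C(107, 2)·p = 5671 · (1/1177) = 53/11.
E[α(G)] ≥ n − E[|E(G)|] = 107 − 53/11 = 1124/11.
Numerically: ≈ 102.182.
(This is only a lower bound; the true E[α(G)] may be larger.)

E[α(G)] ≥ 1124/11 ≈ 102.182.


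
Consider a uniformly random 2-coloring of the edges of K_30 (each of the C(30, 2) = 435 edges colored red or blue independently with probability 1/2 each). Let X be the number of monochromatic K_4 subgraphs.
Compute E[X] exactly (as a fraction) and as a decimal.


Let X = Σ_S X_S over the C(30, 4) = 27405 subsets S of size 4, where X_S = 1 if the K_4 on S is monochromatic.
For a fixed S, the K_4 on S has C(4, 2) = 6 edges. P[all 6 edges red] = (1/2)^6, and likewise for blue, so P[monochromatic] = 2·(1/2)^6 = 2^{1 − 6} = 1/32.
Summing: E[X] = C(30, 4) · 2^{1 − 6} = 27405 · 1/32 = 27405/32.
Numerically: E[X] ≈ 856.40625.

E[X] = C(30,4)·2^(1−C(4,2)) = 27405/32 ≈ 856.40625.


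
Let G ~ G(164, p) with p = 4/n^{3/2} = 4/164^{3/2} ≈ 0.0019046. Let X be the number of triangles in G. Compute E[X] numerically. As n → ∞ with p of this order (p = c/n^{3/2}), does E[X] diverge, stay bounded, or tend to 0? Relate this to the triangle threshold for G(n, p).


Number of potential triangles: C(164, 3) = 721764.
Each occurs with probability p³ ≈ (0.0019046)³ ≈ 6.9084824e-09.
By linearity: E[X] = C(164, 3)·p³ ≈ 721764 · 6.9084824e-09 ≈ 0.00499.
Since α = 3/2 > 1, p = c/n^{3/2} = o(1/n) is below the triangle threshold p ~ 1/n. Asymptotically E[X] ~ (c³/6)·n^{3(1−α)} = (4³/6)·n^{-1.5} → 0, so by Markov's inequality G has no triangles w.h.p.

E[X] ≈ 0.00499; in regime p = Θ(1/n^{3/2}) E[X] tends to 0 (below the triangle threshold p ~ 1/n).


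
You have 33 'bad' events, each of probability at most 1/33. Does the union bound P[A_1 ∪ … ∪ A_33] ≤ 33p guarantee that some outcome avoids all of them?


Union bound: P[∪_{i=1}^{33} A_i] ≤ Σ_i P[A_i] ≤ 33·p = 33·(1/33) = 1.
Numerically: 1 ≈ 1.000000.
Is 1 < 1? NO.
Since the bound 1 is ≥ 1, the union bound is uninformative here; it does NOT by itself certify existence.

33·p = 1 ≈ 1.000000; existence NOT certified by the union bound.


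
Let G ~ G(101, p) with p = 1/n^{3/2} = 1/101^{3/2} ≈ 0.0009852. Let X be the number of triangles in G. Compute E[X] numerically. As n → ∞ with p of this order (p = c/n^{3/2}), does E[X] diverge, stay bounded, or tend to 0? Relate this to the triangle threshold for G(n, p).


Number of potential triangles: C(101, 3) = 166650.
Each occurs with probability p³ ≈ (0.0009852)³ ≈ 9.562112e-10.
By linearity: E[X] = C(101, 3)·p³ ≈ 166650 · 9.562112e-10 ≈ 0.0002.
Since α = 3/2 > 1, p = c/n^{3/2} = o(1/n) is below the triangle threshold p ~ 1/n. Asymptotically E[X] ~ (c³/6)·n^{3(1−α)} = (1³/6)·n^{-1.5} → 0, so by Markov's inequality G has no triangles w.h.p.

E[X] ≈ 0.0002; in regime p = Θ(1/n^{3/2}) E[X] tends to 0 (below the triangle threshold p ~ 1/n).


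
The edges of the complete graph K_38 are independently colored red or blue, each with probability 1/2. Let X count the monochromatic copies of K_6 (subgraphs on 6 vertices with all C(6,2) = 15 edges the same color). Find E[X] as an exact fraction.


Let X = Σ_S X_S over the C(38, 6) = 2760681 subsets S of size 6, where X_S = 1 if the K_6 on S is monochromatic.
For a fixed S, the K_6 on S has C(6, 2) = 15 edges. P[all 15 edges red] = (1/2)^15, and likewise for blue, so P[monochromatic] = 2·(1/2)^15 = 2^{1 − 15} = 1/16384.
By linearity of expectation: E[X] = C(38, 6) · 2^{1 − 15} = 2760681 · 1/16384 = 2760681/16384.
Numerically: E[X] ≈ 168.498596.

E[X] = C(38,6)·2^(1−C(6,2)) = 2760681/16384 ≈ 168.498596.


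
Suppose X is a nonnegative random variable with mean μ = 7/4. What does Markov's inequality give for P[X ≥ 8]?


μ = E[X] = 7/4, a = 8.
Markov: P[X ≥ 8] ≤ μ/a = (7/4)/8 = 7/32.
Numerically: ≈ 0.21875.
(Since a = 8 > μ = 1.75000, the bound 7/32 is < 1 and informative.)

P[X ≥ 8] ≤ 7/32 ≈ 0.21875.


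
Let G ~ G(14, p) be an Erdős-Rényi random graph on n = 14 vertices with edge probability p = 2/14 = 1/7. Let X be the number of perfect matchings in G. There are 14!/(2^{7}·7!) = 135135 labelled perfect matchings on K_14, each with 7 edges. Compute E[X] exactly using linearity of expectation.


K_14 has 14!/(2^{7}·7!) = 135135 labelled perfect matchings.
For each such perfect matching H, let X_H = 1 if all 7 edges of H are present in G. Then P[X_H = 1] = p^{7} = (1/7)^{7} = 1/823543.
Summing the indicators: E[X] = Σ_H E[X_H] = 135135 · p^{7} = 135135 · 1/823543 = 19305/117649.
Numerically: E[X] ≈ 0.164.

E[X] = 135135 · (1/7)^{7} = 19305/117649 ≈ 0.164.


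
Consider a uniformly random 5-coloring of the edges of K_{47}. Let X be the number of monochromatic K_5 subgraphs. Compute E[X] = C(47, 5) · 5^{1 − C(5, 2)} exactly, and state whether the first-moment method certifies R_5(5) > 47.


E[X] = C(47, 5) · 5^{1 − 10} = 1533939 · 5^{−9} = 1533939/1953125.
As a reduced fraction: E[X] = 1533939/1953125 ≈ 0.78538.
Is E[X] < 1? YES.
Since E[X] < 1, there exists a 5-coloring of K_{47} with no monochromatic K_5; hence R_5(5) > 47.

E[X] = 1533939/1953125 ≈ 0.78538; E[X] < 1, so R_5(5) > 47.


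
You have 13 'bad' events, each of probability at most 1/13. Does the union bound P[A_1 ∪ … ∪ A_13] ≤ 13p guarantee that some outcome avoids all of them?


Union bound: P[∪_{i=1}^{13} A_i] ≤ Σ_i P[A_i] ≤ 13·p = 13·(1/13) = 1.
Numerically: 1 ≈ 1.000000.
Is 1 < 1? NO.
Since the bound 1 is ≥ 1, the union bound is uninformative here; it does NOT by itself certify existence.

13·p = 1 ≈ 1.000000; existence NOT certified by the union bound.


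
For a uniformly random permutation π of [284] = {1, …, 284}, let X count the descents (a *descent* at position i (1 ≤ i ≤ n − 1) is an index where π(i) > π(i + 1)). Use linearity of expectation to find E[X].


Write X = Σ X_I over i = 1, …, 283, with X_I the indicator of one descent.
There are 283 indicators.
For each fixed i, the pair (π(i), π(i+1)) is a uniformly random ordered pair of distinct values from {1, …, 284}; by symmetry P[π(i) > π(i+1)] = 1/2.
By linearity: E[X] = 283 · (1/2) = (284 − 1) · (1/2) = 283/2 ≈ 141.500.

E[X] = 283/2 = 141.500.


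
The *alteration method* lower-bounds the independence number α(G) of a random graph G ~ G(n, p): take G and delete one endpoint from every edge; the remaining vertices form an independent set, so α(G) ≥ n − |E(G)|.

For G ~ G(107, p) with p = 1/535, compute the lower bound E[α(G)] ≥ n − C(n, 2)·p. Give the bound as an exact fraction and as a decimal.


E[|E(G)|] = C(107, 2)·p = 5671 · (1/535) = 53/5.
E[α(G)] ≥ n − E[|E(G)|] = 107 − 53/5 = 482/5.
Numerically: ≈ 96.400.
(This is only a lower bound; the true E[α(G)] may be larger.)

E[α(G)] ≥ 482/5 ≈ 96.400.


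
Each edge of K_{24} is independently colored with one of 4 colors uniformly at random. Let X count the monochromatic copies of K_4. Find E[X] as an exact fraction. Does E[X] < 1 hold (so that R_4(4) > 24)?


E[X] = C(24, 4) · 4^{1 − 6} = 10626 · 4^{−5} = 10626/1024.
As a reduced fraction: E[X] = 5313/512 ≈ 10.37695.
Is E[X] < 1? NO.
Since E[X] ≥ 1, the first-moment bound is inconclusive at n = 24; it does NOT by itself certify R_4(4) > 24.

E[X] = 5313/512 ≈ 10.37695; E[X] ≥ 1; first-moment method inconclusive here.


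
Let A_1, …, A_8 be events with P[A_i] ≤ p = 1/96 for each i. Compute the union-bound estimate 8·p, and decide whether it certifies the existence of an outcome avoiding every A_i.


Union bound: P[∪_{i=1}^{8} A_i] ≤ Σ_i P[A_i] ≤ 8·p = 8·(1/96) = 1/12.
Numerically: 1/12 ≈ 0.083.
Is 1/12 < 1? YES.
Since P[∪ A_i] ≤ 1/12 < 1, the complement has P[∩ A_i^c] ≥ 1 − 1/12 = 11/12 > 0, so some outcome avoids every A_i.

8·p = 1/12 ≈ 0.083; existence CERTIFIED by the union bound.


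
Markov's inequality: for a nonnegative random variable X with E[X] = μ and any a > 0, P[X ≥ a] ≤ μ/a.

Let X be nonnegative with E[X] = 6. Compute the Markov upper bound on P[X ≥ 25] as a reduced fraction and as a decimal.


μ = E[X] = 6, a = 25.
Markov: P[X ≥ 25] ≤ μ/a = (6)/25 = 6/25.
Numerically: ≈ 0.2400.
(Since a = 25 > μ = 6.0000, the bound 6/25 is < 1 and informative.)

P[X ≥ 25] ≤ 6/25 ≈ 0.2400.


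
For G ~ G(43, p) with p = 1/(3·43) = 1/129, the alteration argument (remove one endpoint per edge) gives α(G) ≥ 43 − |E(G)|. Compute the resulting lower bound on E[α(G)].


E[|E(G)|] = C(43, 2)·p = 903 · (1/129) = 7.
E[α(G)] ≥ n − E[|E(G)|] = 43 − 7 = 36.
Numerically: ≈ 36.00000.
(This is only a lower bound; the true E[α(G)] may be larger.)

E[α(G)] ≥ 36 ≈ 36.00000.


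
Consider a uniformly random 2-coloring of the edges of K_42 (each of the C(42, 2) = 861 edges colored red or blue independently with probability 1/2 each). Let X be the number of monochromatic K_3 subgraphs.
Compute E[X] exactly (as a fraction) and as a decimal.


Let X = Σ_S X_S over the C(42, 3) = 11480 subsets S of size 3, where X_S = 1 if the K_3 on S is monochromatic.
For a fixed S, the K_3 on S has C(3, 2) = 3 edges. P[all 3 edges red] = (1/2)^3, and likewise for blue, so P[monochromatic] = 2·(1/2)^3 = 2^{1 − 3} = 1/4.
Summing: E[X] = C(42, 3) · 2^{1 − 3} = 11480 · 1/4 = 2870.
Numerically: E[X] ≈ 2870.0000.

E[X] = C(42,3)·2^(1−C(3,2)) = 2870 ≈ 2870.0000.


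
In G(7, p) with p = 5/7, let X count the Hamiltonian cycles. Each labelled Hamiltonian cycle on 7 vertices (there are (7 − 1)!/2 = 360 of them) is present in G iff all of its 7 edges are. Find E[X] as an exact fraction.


K_7 has (7 − 1)!/2 = 360 labelled Hamiltonian cycles.
For each such Hamiltonian cycle H, let X_H = 1 if all 7 edges of H are present in G. Then P[X_H = 1] = p^{7} = (5/7)^{7} = 78125/823543.
By linearity of expectation: E[X] = Σ_H E[X_H] = 360 · p^{7} = 360 · 78125/823543 = 28125000/823543.
Numerically: E[X] ≈ 34.151.

E[X] = 360 · (5/7)^{7} = 28125000/823543 ≈ 34.151.


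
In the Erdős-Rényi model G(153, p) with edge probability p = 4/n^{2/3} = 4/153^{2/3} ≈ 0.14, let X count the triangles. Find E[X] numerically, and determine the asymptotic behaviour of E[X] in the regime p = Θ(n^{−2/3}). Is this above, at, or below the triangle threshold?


Number of potential triangles: C(153, 3) = 585276.
Each occurs with probability p³ ≈ (0.14)³ ≈ 2.73399e-03.
By linearity: E[X] = C(153, 3)·p³ ≈ 585276 · 2.73399e-03 ≈ 1600.139.
Since α = 2/3 < 1, p = c/n^{2/3} ≫ 1/n is above the triangle threshold p ~ 1/n. Asymptotically E[X] ~ (c³/6)·n^{3(1−α)} = (4³/6)·n^{1} → ∞; triangles are abundant w.h.p.

E[X] ≈ 1600.139; in regime p = Θ(1/n^{2/3}) E[X] diverges (above the triangle threshold p ~ 1/n).


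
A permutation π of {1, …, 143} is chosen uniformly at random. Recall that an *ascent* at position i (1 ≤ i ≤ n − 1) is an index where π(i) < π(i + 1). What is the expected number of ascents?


Write X = Σ X_I over i = 1, …, 142, with X_I the indicator of one ascent.
There are 142 indicators.
For each fixed i, the pair (π(i), π(i+1)) is a uniformly random ordered pair of distinct values from {1, …, 143}; by symmetry P[π(i) < π(i+1)] = 1/2.
By linearity: E[X] = 142 · (1/2) = (143 − 1) · (1/2) = 71 ≈ 71.000.

E[X] = 71 = 71.000.


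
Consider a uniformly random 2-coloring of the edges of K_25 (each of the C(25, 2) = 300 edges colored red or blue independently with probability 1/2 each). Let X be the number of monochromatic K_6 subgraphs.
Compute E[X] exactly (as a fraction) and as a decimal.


Let X = Σ_S X_S over the C(25, 6) = 177100 subsets S of size 6, where X_S = 1 if the K_6 on S is monochromatic.
For a fixed S, the K_6 on S has C(6, 2) = 15 edges. P[all 15 edges red] = (1/2)^15, and likewise for blue, so P[monochromatic] = 2·(1/2)^15 = 2^{1 − 15} = 1/16384.
By linearity: E[X] = C(25, 6) · 2^{1 − 15} = 177100 · 1/16384 = 44275/4096.
Numerically: E[X] ≈ 10.809.

E[X] = C(25,6)·2^(1−C(6,2)) = 44275/4096 ≈ 10.809.


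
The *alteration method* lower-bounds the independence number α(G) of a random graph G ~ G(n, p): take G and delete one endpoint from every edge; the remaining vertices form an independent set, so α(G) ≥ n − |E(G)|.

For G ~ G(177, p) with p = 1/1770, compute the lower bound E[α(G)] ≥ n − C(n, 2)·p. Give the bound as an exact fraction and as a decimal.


E[|E(G)|] = C(177, 2)·p = 15576 · (1/1770) = 44/5.
E[α(G)] ≥ n − E[|E(G)|] = 177 − 44/5 = 841/5.
Numerically: ≈ 168.20000.
(This is only a lower bound; the true E[α(G)] may be larger.)

E[α(G)] ≥ 841/5 ≈ 168.20000.


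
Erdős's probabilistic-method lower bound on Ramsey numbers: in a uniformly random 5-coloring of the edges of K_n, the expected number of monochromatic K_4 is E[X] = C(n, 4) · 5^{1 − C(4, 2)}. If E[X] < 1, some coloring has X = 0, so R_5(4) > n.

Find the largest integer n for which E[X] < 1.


We need C(n, 4) · 5^{1 − 6} < 1, i.e. C(n, 4) < 5^{6 − 1} = 3125.
Check values of n near the boundary:
  n = 15: C(15, 4) = 1365; 1365 < 3125? YES
  n = 16: C(16, 4) = 1820; 1820 < 3125? YES
  n = 17: C(17, 4) = 2380; 2380 < 3125? YES
  n = 18: C(18, 4) = 3060; 3060 < 3125? YES
  n = 19: C(19, 4) = 3876; 3876 < 3125? NO
  n = 20: C(20, 4) = 4845; 4845 < 3125? NO
  n = 21: C(21, 4) = 5985; 5985 < 3125? NO
The largest n with C(n, 4) < 3125 is n = 18 (where E[X] = 612/625 ≈ 0.979). Hence R_5(4) > 18, i.e. R_5(4) ≥ 19.

Largest n = 18; hence R_5(4) > 18.


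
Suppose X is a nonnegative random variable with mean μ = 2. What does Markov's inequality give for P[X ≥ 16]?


μ = E[X] = 2, a = 16.
Markov: P[X ≥ 16] ≤ μ/a = (2)/16 = 1/8.
Numerically: ≈ 0.125000.
(Since a = 16 > μ = 2.000000, the bound 1/8 is < 1 and informative.)

P[X ≥ 16] ≤ 1/8 ≈ 0.125000.


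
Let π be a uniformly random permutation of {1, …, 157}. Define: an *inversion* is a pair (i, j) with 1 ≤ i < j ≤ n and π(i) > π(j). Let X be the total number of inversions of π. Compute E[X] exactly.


Write X = Σ X_I over the C(157, 2) = 12246 pairs i < j, with X_I the indicator of one inversion.
There are 12246 indicators.
For each fixed pair i < j, the values π(i) and π(j) are two distinct elements of {1, …, 157} in uniformly random order; by symmetry P[π(i) > π(j)] = 1/2.
By linearity: E[X] = 12246 · (1/2) = C(157, 2) · (1/2) = 12246/2 = 6123 ≈ 6123.0000.

E[X] = 6123 = 6123.0000.


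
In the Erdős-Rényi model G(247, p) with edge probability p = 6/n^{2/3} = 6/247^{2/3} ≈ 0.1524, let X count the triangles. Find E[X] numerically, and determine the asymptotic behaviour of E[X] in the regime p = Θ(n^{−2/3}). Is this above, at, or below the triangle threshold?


Number of potential triangles: C(247, 3) = 2481115.
Each occurs with probability p³ ≈ (0.1524)³ ≈ 3.540461e-03.
By linearity: E[X] = C(247, 3)·p³ ≈ 2481115 · 3.540461e-03 ≈ 8784.2915.
Since α = 2/3 < 1, p = c/n^{2/3} ≫ 1/n is above the triangle threshold p ~ 1/n. Asymptotically E[X] ~ (c³/6)·n^{3(1−α)} = (6³/6)·n^{1} → ∞; triangles are abundant w.h.p.

E[X] ≈ 8784.2915; in regime p = Θ(1/n^{2/3}) E[X] diverges (above the triangle threshold p ~ 1/n).


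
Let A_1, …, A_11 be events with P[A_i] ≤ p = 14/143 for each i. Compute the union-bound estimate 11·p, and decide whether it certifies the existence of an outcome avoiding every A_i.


Union bound: P[∪_{i=1}^{11} A_i] ≤ Σ_i P[A_i] ≤ 11·p = 11·(14/143) = 14/13.
Numerically: 14/13 ≈ 1.077.
Is 14/13 < 1? NO.
Since the bound 14/13 is ≥ 1, the union bound is uninformative here; it does NOT by itself certify existence.

11·p = 14/13 ≈ 1.077; existence NOT certified by the union bound.


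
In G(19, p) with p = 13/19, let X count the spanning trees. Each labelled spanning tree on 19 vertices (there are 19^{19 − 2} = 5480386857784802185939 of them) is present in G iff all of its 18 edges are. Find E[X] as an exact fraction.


K_19 has 19^{19 − 2} = 5480386857784802185939 labelled spanning trees.
For each such spanning tree H, let X_H = 1 if all 18 edges of H are present in G. Then P[X_H = 1] = p^{18} = (13/19)^{18} = 112455406951957393129/104127350297911241532841.
Summing the indicators: E[X] = Σ_H E[X_H] = 5480386857784802185939 · p^{18} = 5480386857784802185939 · 112455406951957393129/104127350297911241532841 = 112455406951957393129/19.
Numerically: E[X] ≈ 5.91871e+18.

E[X] = 5480386857784802185939 · (13/19)^{18} = 112455406951957393129/19 ≈ 5.91871e+18.


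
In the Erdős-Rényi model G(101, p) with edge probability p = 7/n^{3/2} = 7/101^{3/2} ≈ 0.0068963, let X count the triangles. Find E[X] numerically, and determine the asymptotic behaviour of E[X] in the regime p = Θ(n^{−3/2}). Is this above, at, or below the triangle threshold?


Number of potential triangles: C(101, 3) = 166650.
Each occurs with probability p³ ≈ (0.0068963)³ ≈ 3.27980435e-07.
By linearity: E[X] = C(101, 3)·p³ ≈ 166650 · 3.27980435e-07 ≈ 0.054658.
Since α = 3/2 > 1, p = c/n^{3/2} = o(1/n) is below the triangle threshold p ~ 1/n. Asymptotically E[X] ~ (c³/6)·n^{3(1−α)} = (7³/6)·n^{-1.5} → 0, so by Markov's inequality G has no triangles w.h.p.

E[X] ≈ 0.054658; in regime p = Θ(1/n^{3/2}) E[X] tends to 0 (below the triangle threshold p ~ 1/n).


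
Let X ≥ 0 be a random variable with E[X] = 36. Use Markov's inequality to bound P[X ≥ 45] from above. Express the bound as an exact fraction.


μ = E[X] = 36, a = 45.
Markov: P[X ≥ 45] ≤ μ/a = (36)/45 = 4/5.
Numerically: ≈ 0.800000.
(Since a = 45 > μ = 36.000000, the bound 4/5 is < 1 and informative.)

P[X ≥ 45] ≤ 4/5 ≈ 0.800000.


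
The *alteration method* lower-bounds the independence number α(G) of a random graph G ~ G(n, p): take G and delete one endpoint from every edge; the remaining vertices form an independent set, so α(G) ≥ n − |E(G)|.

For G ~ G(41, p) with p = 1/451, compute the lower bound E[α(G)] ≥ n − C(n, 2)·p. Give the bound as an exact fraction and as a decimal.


E[|E(G)|] = C(41, 2)·p = 820 · (1/451) = 20/11.
E[α(G)] ≥ n − E[|E(G)|] = 41 − 20/11 = 431/11.
Numerically: ≈ 39.1818.
(This is only a lower bound; the true E[α(G)] may be larger.)

E[α(G)] ≥ 431/11 ≈ 39.1818.


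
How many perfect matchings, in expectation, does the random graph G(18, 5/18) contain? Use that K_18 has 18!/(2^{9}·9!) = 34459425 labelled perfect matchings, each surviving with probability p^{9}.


K_18 has 18!/(2^{9}·9!) = 34459425 labelled perfect matchings.
For each such perfect matching H, let X_H = 1 if all 9 edges of H are present in G. Then P[X_H = 1] = p^{9} = (5/18)^{9} = 1953125/198359290368.
By linearity of expectation: E[X] = Σ_H E[X_H] = 34459425 · p^{9} = 34459425 · 1953125/198359290368 = 830908203125/2448880128.
Numerically: E[X] ≈ 339.3.

E[X] = 34459425 · (5/18)^{9} = 830908203125/2448880128 ≈ 339.3.


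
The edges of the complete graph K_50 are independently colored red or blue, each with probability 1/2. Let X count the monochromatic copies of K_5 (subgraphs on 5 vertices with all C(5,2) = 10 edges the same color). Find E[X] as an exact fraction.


Let X = Σ_S X_S over the C(50, 5) = 2118760 subsets S of size 5, where X_S = 1 if the K_5 on S is monochromatic.
For a fixed S, the K_5 on S has C(5, 2) = 10 edges. P[all 10 edges red] = (1/2)^10, and likewise for blue, so P[monochromatic] = 2·(1/2)^10 = 2^{1 − 10} = 1/512.
By linearity: E[X] = C(50, 5) · 2^{1 − 10} = 2118760 · 1/512 = 264845/64.
Numerically: E[X] ≈ 4138.2031.

E[X] = C(50,5)·2^(1−C(5,2)) = 264845/64 ≈ 4138.2031.


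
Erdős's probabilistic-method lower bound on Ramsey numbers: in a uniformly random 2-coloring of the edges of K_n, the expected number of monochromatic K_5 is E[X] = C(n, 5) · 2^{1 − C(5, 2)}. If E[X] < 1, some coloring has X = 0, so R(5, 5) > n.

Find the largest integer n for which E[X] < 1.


We need C(n, 5) · 2^{1 − 10} < 1, i.e. C(n, 5) < 2^{10 − 1} = 512.
Check values of n near the boundary:
  n = 6: C(6, 5) = 6; 6 < 512? YES
  n = 7: C(7, 5) = 21; 21 < 512? YES
  n = 8: C(8, 5) = 56; 56 < 512? YES
  n = 9: C(9, 5) = 126; 126 < 512? YES
  n = 10: C(10, 5) = 252; 252 < 512? YES
  n = 11: C(11, 5) = 462; 462 < 512? YES
  n = 12: C(12, 5) = 792; 792 < 512? NO
  n = 13: C(13, 5) = 1287; 1287 < 512? NO
The largest n with C(n, 5) < 512 is n = 11 (where E[X] = 231/256 ≈ 0.9023). Hence R(5, 5) > 11, i.e. R(5, 5) ≥ 12.

Largest n = 11; hence R(5, 5) > 11.


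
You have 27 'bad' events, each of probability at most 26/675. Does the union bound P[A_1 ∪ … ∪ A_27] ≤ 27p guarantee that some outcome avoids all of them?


Union bound: P[∪_{i=1}^{27} A_i] ≤ Σ_i P[A_i] ≤ 27·p = 27·(26/675) = 26/25.
Numerically: 26/25 ≈ 1.040000.
Is 26/25 < 1? NO.
Since the bound 26/25 is ≥ 1, the union bound is uninformative here; it does NOT by itself certify existence.

27·p = 26/25 ≈ 1.040000; existence NOT certified by the union bound.


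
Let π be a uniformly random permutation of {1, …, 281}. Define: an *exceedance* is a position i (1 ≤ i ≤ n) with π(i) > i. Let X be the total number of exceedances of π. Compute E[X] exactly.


Write X = Σ_{i=1}^{281} X_i, where X_i = 1_{π(i) > i}.
For each fixed i, π(i) is uniform over {1, …, 281} (marginal of a uniform permutation), so P[π(i) > i] = (n − i)/n. Summing: Σ_{i=1}^{281} (n − i)/n = (0 + 1 + … + 280)/281 = 281(281 − 1)/(2·281) = (281 − 1)/2.
Hence E[X] = Σ_{i=1}^{281} (281 − i)/281 = 140 ≈ 140.000.

E[X] = 140 = 140.000.


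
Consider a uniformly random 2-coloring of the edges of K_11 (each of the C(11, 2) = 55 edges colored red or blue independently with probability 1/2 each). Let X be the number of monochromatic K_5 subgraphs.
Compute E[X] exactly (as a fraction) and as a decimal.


Let X = Σ_S X_S over the C(11, 5) = 462 subsets S of size 5, where X_S = 1 if the K_5 on S is monochromatic.
For a fixed S, the K_5 on S has C(5, 2) = 10 edges. P[all 10 edges red] = (1/2)^10, and likewise for blue, so P[monochromatic] = 2·(1/2)^10 = 2^{1 − 10} = 1/512.
By linearity: E[X] = C(11, 5) · 2^{1 − 10} = 462 · 1/512 = 231/256.
Numerically: E[X] ≈ 0.902.

E[X] = C(11,5)·2^(1−C(5,2)) = 231/256 ≈ 0.902.


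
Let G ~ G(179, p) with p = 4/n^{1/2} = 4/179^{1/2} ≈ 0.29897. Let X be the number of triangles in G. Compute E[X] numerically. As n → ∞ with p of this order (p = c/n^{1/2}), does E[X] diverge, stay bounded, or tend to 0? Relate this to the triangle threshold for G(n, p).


Number of potential triangles: C(179, 3) = 939929.
Each occurs with probability p³ ≈ (0.29897)³ ≈ 2.6723936e-02.
By linearity: E[X] = C(179, 3)·p³ ≈ 939929 · 2.6723936e-02 ≈ 25118.60270.
Since α = 1/2 < 1, p = c/n^{1/2} ≫ 1/n is above the triangle threshold p ~ 1/n. Asymptotically E[X] ~ (c³/6)·n^{3(1−α)} = (4³/6)·n^{1.5} → ∞; triangles are abundant w.h.p.

E[X] ≈ 25118.60270; in regime p = Θ(1/n^{1/2}) E[X] diverges (above the triangle threshold p ~ 1/n).


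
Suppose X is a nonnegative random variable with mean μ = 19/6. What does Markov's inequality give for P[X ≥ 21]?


μ = E[X] = 19/6, a = 21.
Markov: P[X ≥ 21] ≤ μ/a = (19/6)/21 = 19/126.
Numerically: ≈ 0.1508.
(Since a = 21 > μ = 3.1667, the bound 19/126 is < 1 and informative.)

P[X ≥ 21] ≤ 19/126 ≈ 0.1508.


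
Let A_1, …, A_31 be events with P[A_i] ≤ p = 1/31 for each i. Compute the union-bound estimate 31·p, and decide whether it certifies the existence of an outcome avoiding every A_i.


Union bound: P[∪_{i=1}^{31} A_i] ≤ Σ_i P[A_i] ≤ 31·p = 31·(1/31) = 1.
Numerically: 1 ≈ 1.000.
Is 1 < 1? NO.
Since the bound 1 is ≥ 1, the union bound is uninformative here; it does NOT by itself certify existence.

31·p = 1 ≈ 1.000; existence NOT certified by the union bound.


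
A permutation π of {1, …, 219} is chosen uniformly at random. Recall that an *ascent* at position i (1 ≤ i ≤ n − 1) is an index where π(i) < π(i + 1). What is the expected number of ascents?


Write X = Σ X_I over i = 1, …, 218, with X_I the indicator of one ascent.
There are 218 indicators.
For each fixed i, the pair (π(i), π(i+1)) is a uniformly random ordered pair of distinct values from {1, …, 219}; by symmetry P[π(i) < π(i+1)] = 1/2.
By linearity: E[X] = 218 · (1/2) = (219 − 1) · (1/2) = 109 ≈ 109.000000.

E[X] = 109 = 109.000000.


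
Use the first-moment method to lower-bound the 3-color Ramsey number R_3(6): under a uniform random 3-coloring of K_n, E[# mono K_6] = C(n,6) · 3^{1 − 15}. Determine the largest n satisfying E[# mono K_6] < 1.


We need C(n, 6) · 3^{1 − 15} < 1, i.e. C(n, 6) < 3^{15 − 1} = 4782969.
Check values of n near the boundary:
  n = 40: C(40, 6) = 3838380; 3838380 < 4782969? YES
  n = 41: C(41, 6) = 4496388; 4496388 < 4782969? YES
  n = 42: C(42, 6) = 5245786; 5245786 < 4782969? NO
  n = 43: C(43, 6) = 6096454; 6096454 < 4782969? NO
The largest n with C(n, 6) < 4782969 is n = 41 (where E[X] = 1498796/1594323 ≈ 0.940). Hence R_3(6) > 41, i.e. R_3(6) ≥ 42.

Largest n = 41; hence R_3(6) > 41.


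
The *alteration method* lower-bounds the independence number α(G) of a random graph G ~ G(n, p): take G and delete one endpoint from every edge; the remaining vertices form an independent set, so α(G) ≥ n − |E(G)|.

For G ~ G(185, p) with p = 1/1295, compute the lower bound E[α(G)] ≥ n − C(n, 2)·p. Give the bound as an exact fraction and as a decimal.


E[|E(G)|] = C(185, 2)·p = 17020 · (1/1295) = 92/7.
E[α(G)] ≥ n − E[|E(G)|] = 185 − 92/7 = 1203/7.
Numerically: ≈ 171.8571.
(This is only a lower bound; the true E[α(G)] may be larger.)

E[α(G)] ≥ 1203/7 ≈ 171.8571.


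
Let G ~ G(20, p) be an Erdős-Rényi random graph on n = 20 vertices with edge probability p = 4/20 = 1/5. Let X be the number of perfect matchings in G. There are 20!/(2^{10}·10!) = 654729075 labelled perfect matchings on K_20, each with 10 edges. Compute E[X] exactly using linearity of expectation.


K_20 has 20!/(2^{10}·10!) = 654729075 labelled perfect matchings.
For each such perfect matching H, let X_H = 1 if all 10 edges of H are present in G. Then P[X_H = 1] = p^{10} = (1/5)^{10} = 1/9765625.
By linearity: E[X] = Σ_H E[X_H] = 654729075 · p^{10} = 654729075 · 1/9765625 = 26189163/390625.
Numerically: E[X] ≈ 67.04.

E[X] = 654729075 · (1/5)^{10} = 26189163/390625 ≈ 67.04.


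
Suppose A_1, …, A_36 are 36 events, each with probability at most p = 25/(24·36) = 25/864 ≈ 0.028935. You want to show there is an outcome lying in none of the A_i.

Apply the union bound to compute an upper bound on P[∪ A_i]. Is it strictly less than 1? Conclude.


Union bound: P[∪_{i=1}^{36} A_i] ≤ Σ_i P[A_i] ≤ 36·p = 36·(25/864) = 25/24.
Numerically: 25/24 ≈ 1.041667.
Is 25/24 < 1? NO.
Since the bound 25/24 is ≥ 1, the union bound is uninformative here; it does NOT by itself certify existence.

36·p = 25/24 ≈ 1.041667; existence NOT certified by the union bound.


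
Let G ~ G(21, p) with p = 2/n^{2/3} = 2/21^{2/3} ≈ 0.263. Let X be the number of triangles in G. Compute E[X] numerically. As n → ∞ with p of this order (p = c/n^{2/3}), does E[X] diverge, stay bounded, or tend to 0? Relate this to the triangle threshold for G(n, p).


Number of potential triangles: C(21, 3) = 1330.
Each occurs with probability p³ ≈ (0.263)³ ≈ 1.81406e-02.
By linearity: E[X] = C(21, 3)·p³ ≈ 1330 · 1.81406e-02 ≈ 24.127.
Since α = 2/3 < 1, p = c/n^{2/3} ≫ 1/n is above the triangle threshold p ~ 1/n. Asymptotically E[X] ~ (c³/6)·n^{3(1−α)} = (2³/6)·n^{1} → ∞; triangles are abundant w.h.p.

E[X] ≈ 24.127; in regime p = Θ(1/n^{2/3}) E[X] diverges (above the triangle threshold p ~ 1/n).


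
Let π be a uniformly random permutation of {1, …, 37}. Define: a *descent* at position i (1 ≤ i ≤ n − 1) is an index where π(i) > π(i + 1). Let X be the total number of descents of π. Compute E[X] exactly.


Write X = Σ X_I over i = 1, …, 36, with X_I the indicator of one descent.
There are 36 indicators.
For each fixed i, the pair (π(i), π(i+1)) is a uniformly random ordered pair of distinct values from {1, …, 37}; by symmetry P[π(i) > π(i+1)] = 1/2.
By linearity: E[X] = 36 · (1/2) = (37 − 1) · (1/2) = 18 ≈ 18.000.

E[X] = 18 = 18.000.


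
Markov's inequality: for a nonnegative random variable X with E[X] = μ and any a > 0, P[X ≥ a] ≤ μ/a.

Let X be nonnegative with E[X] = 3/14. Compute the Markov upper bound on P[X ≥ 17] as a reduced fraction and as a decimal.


μ = E[X] = 3/14, a = 17.
Markov: P[X ≥ 17] ≤ μ/a = (3/14)/17 = 3/238.
Numerically: ≈ 0.01261.
(Since a = 17 > μ = 0.21429, the bound 3/238 is < 1 and informative.)

P[X ≥ 17] ≤ 3/238 ≈ 0.01261.


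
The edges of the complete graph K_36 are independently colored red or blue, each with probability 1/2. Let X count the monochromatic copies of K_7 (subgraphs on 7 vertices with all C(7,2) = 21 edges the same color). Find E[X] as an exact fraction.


Let X = Σ_S X_S over the C(36, 7) = 8347680 subsets S of size 7, where X_S = 1 if the K_7 on S is monochromatic.
For a fixed S, the K_7 on S has C(7, 2) = 21 edges. P[all 21 edges red] = (1/2)^21, and likewise for blue, so P[monochromatic] = 2·(1/2)^21 = 2^{1 − 21} = 1/1048576.
By linearity of expectation: E[X] = C(36, 7) · 2^{1 − 21} = 8347680 · 1/1048576 = 260865/32768.
Numerically: E[X] ≈ 7.960968.

E[X] = C(36,7)·2^(1−C(7,2)) = 260865/32768 ≈ 7.960968.


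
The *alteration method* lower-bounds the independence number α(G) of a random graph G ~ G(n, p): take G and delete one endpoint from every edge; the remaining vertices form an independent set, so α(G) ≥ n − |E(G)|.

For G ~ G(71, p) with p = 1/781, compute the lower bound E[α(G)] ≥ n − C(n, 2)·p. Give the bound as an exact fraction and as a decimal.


E[|E(G)|] = C(71, 2)·p = 2485 · (1/781) = 35/11.
E[α(G)] ≥ n − E[|E(G)|] = 71 − 35/11 = 746/11.
Numerically: ≈ 67.818182.
(This is only a lower bound; the true E[α(G)] may be larger.)

E[α(G)] ≥ 746/11 ≈ 67.818182.


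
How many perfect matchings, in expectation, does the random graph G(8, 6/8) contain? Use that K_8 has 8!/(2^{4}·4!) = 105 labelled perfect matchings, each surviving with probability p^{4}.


K_8 has 8!/(2^{4}·4!) = 105 labelled perfect matchings.
For each such perfect matching H, let X_H = 1 if all 4 edges of H are present in G. Then P[X_H = 1] = p^{4} = (3/4)^{4} = 81/256.
By linearity: E[X] = Σ_H E[X_H] = 105 · p^{4} = 105 · 81/256 = 8505/256.
Numerically: E[X] ≈ 33.2227.

E[X] = 105 · (3/4)^{4} = 8505/256 ≈ 33.2227.


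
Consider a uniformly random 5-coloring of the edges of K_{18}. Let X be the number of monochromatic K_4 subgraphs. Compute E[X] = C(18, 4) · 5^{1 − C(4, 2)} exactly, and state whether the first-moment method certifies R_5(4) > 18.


E[X] = C(18, 4) · 5^{1 − 6} = 3060 · 5^{−5} = 3060/3125.
As a reduced fraction: E[X] = 612/625 ≈ 0.9792.
Is E[X] < 1? YES.
Since E[X] < 1, there exists a 5-coloring of K_{18} with no monochromatic K_4; hence R_5(4) > 18.

E[X] = 612/625 ≈ 0.9792; E[X] < 1, so R_5(4) > 18.


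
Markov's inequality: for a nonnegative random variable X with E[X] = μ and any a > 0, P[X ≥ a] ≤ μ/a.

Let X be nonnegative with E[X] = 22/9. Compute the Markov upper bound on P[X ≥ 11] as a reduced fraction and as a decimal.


μ = E[X] = 22/9, a = 11.
Markov: P[X ≥ 11] ≤ μ/a = (22/9)/11 = 2/9.
Numerically: ≈ 0.222222.
(Since a = 11 > μ = 2.444444, the bound 2/9 is < 1 and informative.)

P[X ≥ 11] ≤ 2/9 ≈ 0.222222.


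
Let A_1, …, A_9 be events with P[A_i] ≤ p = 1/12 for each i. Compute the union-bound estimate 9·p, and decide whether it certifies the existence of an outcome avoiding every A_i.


Union bound: P[∪_{i=1}^{9} A_i] ≤ Σ_i P[A_i] ≤ 9·p = 9·(1/12) = 3/4.
Numerically: 3/4 ≈ 0.7500000.
Is 3/4 < 1? YES.
Since P[∪ A_i] ≤ 3/4 < 1, the complement has P[∩ A_i^c] ≥ 1 − 3/4 = 1/4 > 0, so some outcome avoids every A_i.

9·p = 3/4 ≈ 0.7500000; existence CERTIFIED by the union bound.


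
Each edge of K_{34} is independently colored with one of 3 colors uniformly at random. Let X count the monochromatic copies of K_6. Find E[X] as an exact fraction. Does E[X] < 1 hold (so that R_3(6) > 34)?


E[X] = C(34, 6) · 3^{1 − 15} = 1344904 · 3^{−14} = 1344904/4782969.
As a reduced fraction: E[X] = 1344904/4782969 ≈ 0.28119.
Is E[X] < 1? YES.
Since E[X] < 1, there exists a 3-coloring of K_{34} with no monochromatic K_6; hence R_3(6) > 34.

E[X] = 1344904/4782969 ≈ 0.28119; E[X] < 1, so R_3(6) > 34.


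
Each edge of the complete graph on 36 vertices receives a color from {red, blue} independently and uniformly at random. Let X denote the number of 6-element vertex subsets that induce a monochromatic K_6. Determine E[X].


Let X = Σ_S X_S over the C(36, 6) = 1947792 subsets S of size 6, where X_S = 1 if the K_6 on S is monochromatic.
For a fixed S, the K_6 on S has C(6, 2) = 15 edges. P[all 15 edges red] = (1/2)^15, and likewise for blue, so P[monochromatic] = 2·(1/2)^15 = 2^{1 − 15} = 1/16384.
By linearity of expectation: E[X] = C(36, 6) · 2^{1 − 15} = 1947792 · 1/16384 = 121737/1024.
Numerically: E[X] ≈ 118.8838.

E[X] = C(36,6)·2^(1−C(6,2)) = 121737/1024 ≈ 118.8838.


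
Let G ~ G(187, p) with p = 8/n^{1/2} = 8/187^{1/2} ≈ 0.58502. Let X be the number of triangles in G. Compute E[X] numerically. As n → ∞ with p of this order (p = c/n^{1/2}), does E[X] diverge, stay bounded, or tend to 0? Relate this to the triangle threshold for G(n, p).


Number of potential triangles: C(187, 3) = 1072445.
Each occurs with probability p³ ≈ (0.58502)³ ≈ 2.0022004e-01.
By linearity: E[X] = C(187, 3)·p³ ≈ 1072445 · 2.0022004e-01 ≈ 214724.98444.
Since α = 1/2 < 1, p = c/n^{1/2} ≫ 1/n is above the triangle threshold p ~ 1/n. Asymptotically E[X] ~ (c³/6)·n^{3(1−α)} = (8³/6)·n^{1.5} → ∞; triangles are abundant w.h.p.

E[X] ≈ 214724.98444; in regime p = Θ(1/n^{1/2}) E[X] diverges (above the triangle threshold p ~ 1/n).


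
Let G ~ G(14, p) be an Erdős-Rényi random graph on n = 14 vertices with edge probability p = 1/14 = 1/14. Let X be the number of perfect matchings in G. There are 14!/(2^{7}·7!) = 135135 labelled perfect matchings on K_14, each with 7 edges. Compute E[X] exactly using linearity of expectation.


K_14 has 14!/(2^{7}·7!) = 135135 labelled perfect matchings.
For each such perfect matching H, let X_H = 1 if all 7 edges of H are present in G. Then P[X_H = 1] = p^{7} = (1/14)^{7} = 1/105413504.
By linearity of expectation: E[X] = Σ_H E[X_H] = 135135 · p^{7} = 135135 · 1/105413504 = 19305/15059072.
Numerically: E[X] ≈ 0.001282.

E[X] = 135135 · (1/14)^{7} = 19305/15059072 ≈ 0.001282.


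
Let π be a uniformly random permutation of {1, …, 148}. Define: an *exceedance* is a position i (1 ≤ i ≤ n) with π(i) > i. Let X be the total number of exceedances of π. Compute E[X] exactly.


Write X = Σ_{i=1}^{148} X_i, where X_i = 1_{π(i) > i}.
For each fixed i, π(i) is uniform over {1, …, 148} (marginal of a uniform permutation), so P[π(i) > i] = (n − i)/n. Summing: Σ_{i=1}^{148} (n − i)/n = (0 + 1 + … + 147)/148 = 148(148 − 1)/(2·148) = (148 − 1)/2.
Hence E[X] = Σ_{i=1}^{148} (148 − i)/148 = 147/2 ≈ 73.50000.

E[X] = 147/2 = 73.50000.


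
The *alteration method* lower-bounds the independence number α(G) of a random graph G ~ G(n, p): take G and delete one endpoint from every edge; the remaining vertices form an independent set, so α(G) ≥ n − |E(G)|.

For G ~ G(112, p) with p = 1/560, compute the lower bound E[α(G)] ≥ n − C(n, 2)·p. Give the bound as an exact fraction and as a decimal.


E[|E(G)|] = C(112, 2)·p = 6216 · (1/560) = 111/10.
E[α(G)] ≥ n − E[|E(G)|] = 112 − 111/10 = 1009/10.
Numerically: ≈ 100.900.
(This is only a lower bound; the true E[α(G)] may be larger.)

E[α(G)] ≥ 1009/10 ≈ 100.900.


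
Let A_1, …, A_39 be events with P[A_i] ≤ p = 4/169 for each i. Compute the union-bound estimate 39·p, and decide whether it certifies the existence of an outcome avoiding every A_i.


Union bound: P[∪_{i=1}^{39} A_i] ≤ Σ_i P[A_i] ≤ 39·p = 39·(4/169) = 12/13.
Numerically: 12/13 ≈ 0.92308.
Is 12/13 < 1? YES.
Since P[∪ A_i] ≤ 12/13 < 1, the complement has P[∩ A_i^c] ≥ 1 − 12/13 = 1/13 > 0, so some outcome avoids every A_i.

39·p = 12/13 ≈ 0.92308; existence CERTIFIED by the union bound.


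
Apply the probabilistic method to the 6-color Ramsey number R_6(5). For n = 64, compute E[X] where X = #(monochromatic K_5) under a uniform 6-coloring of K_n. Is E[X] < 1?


E[X] = C(64, 5) · 6^{1 − 10} = 7624512 · 6^{−9} = 7624512/10077696.
As a reduced fraction: E[X] = 13237/17496 ≈ 0.756573.
Is E[X] < 1? YES.
Since E[X] < 1, there exists a 6-coloring of K_{64} with no monochromatic K_5; hence R_6(5) > 64.

E[X] = 13237/17496 ≈ 0.756573; E[X] < 1, so R_6(5) > 64.


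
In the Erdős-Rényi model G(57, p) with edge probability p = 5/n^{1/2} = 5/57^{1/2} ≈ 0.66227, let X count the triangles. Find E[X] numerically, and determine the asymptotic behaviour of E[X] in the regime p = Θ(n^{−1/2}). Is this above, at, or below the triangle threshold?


Number of potential triangles: C(57, 3) = 29260.
Each occurs with probability p³ ≈ (0.66227)³ ≈ 2.9046762e-01.
By linearity: E[X] = C(57, 3)·p³ ≈ 29260 · 2.9046762e-01 ≈ 8499.08262.
Since α = 1/2 < 1, p = c/n^{1/2} ≫ 1/n is above the triangle threshold p ~ 1/n. Asymptotically E[X] ~ (c³/6)·n^{3(1−α)} = (5³/6)·n^{1.5} → ∞; triangles are abundant w.h.p.

E[X] ≈ 8499.08262; in regime p = Θ(1/n^{1/2}) E[X] diverges (above the triangle threshold p ~ 1/n).
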